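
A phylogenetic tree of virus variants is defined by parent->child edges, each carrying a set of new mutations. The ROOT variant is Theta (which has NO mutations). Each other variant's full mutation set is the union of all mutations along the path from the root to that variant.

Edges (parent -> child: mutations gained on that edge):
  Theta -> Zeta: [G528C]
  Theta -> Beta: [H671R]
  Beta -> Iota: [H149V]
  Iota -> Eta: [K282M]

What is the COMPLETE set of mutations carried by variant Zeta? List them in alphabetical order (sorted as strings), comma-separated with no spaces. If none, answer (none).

Answer: G528C

Derivation:
At Theta: gained [] -> total []
At Zeta: gained ['G528C'] -> total ['G528C']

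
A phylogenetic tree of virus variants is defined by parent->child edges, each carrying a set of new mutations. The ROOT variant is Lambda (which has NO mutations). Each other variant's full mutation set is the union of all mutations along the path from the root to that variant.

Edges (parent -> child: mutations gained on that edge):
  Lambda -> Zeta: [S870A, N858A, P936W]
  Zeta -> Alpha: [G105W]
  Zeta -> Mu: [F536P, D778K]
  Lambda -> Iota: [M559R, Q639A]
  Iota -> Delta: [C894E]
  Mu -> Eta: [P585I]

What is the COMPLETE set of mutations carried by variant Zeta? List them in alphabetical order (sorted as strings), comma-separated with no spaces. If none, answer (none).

At Lambda: gained [] -> total []
At Zeta: gained ['S870A', 'N858A', 'P936W'] -> total ['N858A', 'P936W', 'S870A']

Answer: N858A,P936W,S870A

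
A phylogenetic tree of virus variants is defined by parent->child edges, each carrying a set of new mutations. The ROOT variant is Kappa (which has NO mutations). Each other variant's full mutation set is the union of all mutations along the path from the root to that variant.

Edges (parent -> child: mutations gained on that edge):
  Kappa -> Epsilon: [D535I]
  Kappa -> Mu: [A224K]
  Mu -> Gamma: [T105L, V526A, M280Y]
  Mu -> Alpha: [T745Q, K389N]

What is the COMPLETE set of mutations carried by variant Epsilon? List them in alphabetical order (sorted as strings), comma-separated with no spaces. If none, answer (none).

At Kappa: gained [] -> total []
At Epsilon: gained ['D535I'] -> total ['D535I']

Answer: D535I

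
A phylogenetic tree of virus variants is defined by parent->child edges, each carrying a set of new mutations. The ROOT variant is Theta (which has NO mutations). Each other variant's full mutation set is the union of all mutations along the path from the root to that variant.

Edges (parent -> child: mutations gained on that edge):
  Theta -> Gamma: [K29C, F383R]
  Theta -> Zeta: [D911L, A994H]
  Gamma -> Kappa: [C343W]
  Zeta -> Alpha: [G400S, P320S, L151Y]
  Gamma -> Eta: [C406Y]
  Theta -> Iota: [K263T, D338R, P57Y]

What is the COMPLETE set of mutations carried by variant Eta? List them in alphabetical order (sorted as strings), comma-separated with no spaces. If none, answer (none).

Answer: C406Y,F383R,K29C

Derivation:
At Theta: gained [] -> total []
At Gamma: gained ['K29C', 'F383R'] -> total ['F383R', 'K29C']
At Eta: gained ['C406Y'] -> total ['C406Y', 'F383R', 'K29C']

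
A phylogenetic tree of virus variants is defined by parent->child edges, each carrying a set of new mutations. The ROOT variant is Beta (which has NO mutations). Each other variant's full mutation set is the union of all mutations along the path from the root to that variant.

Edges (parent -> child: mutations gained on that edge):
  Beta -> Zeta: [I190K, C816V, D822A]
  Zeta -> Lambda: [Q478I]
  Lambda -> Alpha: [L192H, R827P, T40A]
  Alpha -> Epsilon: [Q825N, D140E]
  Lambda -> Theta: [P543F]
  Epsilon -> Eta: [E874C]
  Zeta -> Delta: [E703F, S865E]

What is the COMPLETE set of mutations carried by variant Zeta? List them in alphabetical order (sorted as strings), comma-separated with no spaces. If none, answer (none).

Answer: C816V,D822A,I190K

Derivation:
At Beta: gained [] -> total []
At Zeta: gained ['I190K', 'C816V', 'D822A'] -> total ['C816V', 'D822A', 'I190K']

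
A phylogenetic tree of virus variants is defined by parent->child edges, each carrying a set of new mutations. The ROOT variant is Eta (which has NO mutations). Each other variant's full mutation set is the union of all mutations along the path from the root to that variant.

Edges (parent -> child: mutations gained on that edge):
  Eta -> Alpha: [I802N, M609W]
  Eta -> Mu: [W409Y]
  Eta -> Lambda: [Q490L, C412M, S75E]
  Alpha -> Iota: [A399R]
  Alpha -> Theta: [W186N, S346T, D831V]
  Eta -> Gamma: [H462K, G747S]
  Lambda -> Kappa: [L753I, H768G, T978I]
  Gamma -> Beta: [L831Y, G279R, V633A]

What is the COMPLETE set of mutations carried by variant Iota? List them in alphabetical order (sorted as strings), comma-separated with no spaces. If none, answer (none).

Answer: A399R,I802N,M609W

Derivation:
At Eta: gained [] -> total []
At Alpha: gained ['I802N', 'M609W'] -> total ['I802N', 'M609W']
At Iota: gained ['A399R'] -> total ['A399R', 'I802N', 'M609W']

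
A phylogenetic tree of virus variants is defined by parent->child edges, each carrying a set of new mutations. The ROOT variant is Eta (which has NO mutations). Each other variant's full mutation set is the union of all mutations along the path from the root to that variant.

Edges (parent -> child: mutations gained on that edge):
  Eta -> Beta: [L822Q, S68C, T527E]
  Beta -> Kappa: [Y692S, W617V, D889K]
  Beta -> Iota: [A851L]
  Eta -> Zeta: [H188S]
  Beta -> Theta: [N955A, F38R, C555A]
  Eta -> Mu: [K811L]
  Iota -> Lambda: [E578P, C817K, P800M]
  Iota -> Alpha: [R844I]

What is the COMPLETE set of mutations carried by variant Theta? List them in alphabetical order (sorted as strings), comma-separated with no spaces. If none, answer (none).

Answer: C555A,F38R,L822Q,N955A,S68C,T527E

Derivation:
At Eta: gained [] -> total []
At Beta: gained ['L822Q', 'S68C', 'T527E'] -> total ['L822Q', 'S68C', 'T527E']
At Theta: gained ['N955A', 'F38R', 'C555A'] -> total ['C555A', 'F38R', 'L822Q', 'N955A', 'S68C', 'T527E']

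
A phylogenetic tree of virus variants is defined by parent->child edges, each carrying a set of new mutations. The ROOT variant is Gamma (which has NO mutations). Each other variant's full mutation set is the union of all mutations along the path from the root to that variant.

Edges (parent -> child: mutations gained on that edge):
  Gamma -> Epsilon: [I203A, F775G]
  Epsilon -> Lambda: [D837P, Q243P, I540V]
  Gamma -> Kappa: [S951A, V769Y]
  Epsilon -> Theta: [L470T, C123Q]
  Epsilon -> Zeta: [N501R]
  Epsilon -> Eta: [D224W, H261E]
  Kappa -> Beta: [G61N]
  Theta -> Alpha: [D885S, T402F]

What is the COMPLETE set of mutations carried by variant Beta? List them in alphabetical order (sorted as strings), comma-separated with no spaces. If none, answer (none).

At Gamma: gained [] -> total []
At Kappa: gained ['S951A', 'V769Y'] -> total ['S951A', 'V769Y']
At Beta: gained ['G61N'] -> total ['G61N', 'S951A', 'V769Y']

Answer: G61N,S951A,V769Y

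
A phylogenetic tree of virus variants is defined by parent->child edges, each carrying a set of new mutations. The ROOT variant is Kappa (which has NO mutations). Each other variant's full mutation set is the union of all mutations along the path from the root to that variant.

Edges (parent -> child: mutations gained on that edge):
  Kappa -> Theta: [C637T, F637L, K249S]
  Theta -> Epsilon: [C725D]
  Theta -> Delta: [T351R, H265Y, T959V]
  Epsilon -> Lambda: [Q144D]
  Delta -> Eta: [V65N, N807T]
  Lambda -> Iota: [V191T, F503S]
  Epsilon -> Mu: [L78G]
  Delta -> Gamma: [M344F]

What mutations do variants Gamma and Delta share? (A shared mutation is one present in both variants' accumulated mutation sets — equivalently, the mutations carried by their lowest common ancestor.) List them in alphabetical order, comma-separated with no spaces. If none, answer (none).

Accumulating mutations along path to Gamma:
  At Kappa: gained [] -> total []
  At Theta: gained ['C637T', 'F637L', 'K249S'] -> total ['C637T', 'F637L', 'K249S']
  At Delta: gained ['T351R', 'H265Y', 'T959V'] -> total ['C637T', 'F637L', 'H265Y', 'K249S', 'T351R', 'T959V']
  At Gamma: gained ['M344F'] -> total ['C637T', 'F637L', 'H265Y', 'K249S', 'M344F', 'T351R', 'T959V']
Mutations(Gamma) = ['C637T', 'F637L', 'H265Y', 'K249S', 'M344F', 'T351R', 'T959V']
Accumulating mutations along path to Delta:
  At Kappa: gained [] -> total []
  At Theta: gained ['C637T', 'F637L', 'K249S'] -> total ['C637T', 'F637L', 'K249S']
  At Delta: gained ['T351R', 'H265Y', 'T959V'] -> total ['C637T', 'F637L', 'H265Y', 'K249S', 'T351R', 'T959V']
Mutations(Delta) = ['C637T', 'F637L', 'H265Y', 'K249S', 'T351R', 'T959V']
Intersection: ['C637T', 'F637L', 'H265Y', 'K249S', 'M344F', 'T351R', 'T959V'] ∩ ['C637T', 'F637L', 'H265Y', 'K249S', 'T351R', 'T959V'] = ['C637T', 'F637L', 'H265Y', 'K249S', 'T351R', 'T959V']

Answer: C637T,F637L,H265Y,K249S,T351R,T959V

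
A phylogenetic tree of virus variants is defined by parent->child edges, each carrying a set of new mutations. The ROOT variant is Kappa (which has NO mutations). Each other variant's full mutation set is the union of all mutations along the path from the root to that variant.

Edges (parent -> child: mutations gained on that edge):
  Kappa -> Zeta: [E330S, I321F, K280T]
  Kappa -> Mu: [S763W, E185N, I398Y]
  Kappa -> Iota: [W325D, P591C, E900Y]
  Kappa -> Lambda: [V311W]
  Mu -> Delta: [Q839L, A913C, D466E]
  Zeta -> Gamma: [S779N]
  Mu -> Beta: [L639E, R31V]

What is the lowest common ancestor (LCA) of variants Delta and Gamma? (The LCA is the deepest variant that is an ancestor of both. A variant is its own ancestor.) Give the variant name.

Answer: Kappa

Derivation:
Path from root to Delta: Kappa -> Mu -> Delta
  ancestors of Delta: {Kappa, Mu, Delta}
Path from root to Gamma: Kappa -> Zeta -> Gamma
  ancestors of Gamma: {Kappa, Zeta, Gamma}
Common ancestors: {Kappa}
Walk up from Gamma: Gamma (not in ancestors of Delta), Zeta (not in ancestors of Delta), Kappa (in ancestors of Delta)
Deepest common ancestor (LCA) = Kappa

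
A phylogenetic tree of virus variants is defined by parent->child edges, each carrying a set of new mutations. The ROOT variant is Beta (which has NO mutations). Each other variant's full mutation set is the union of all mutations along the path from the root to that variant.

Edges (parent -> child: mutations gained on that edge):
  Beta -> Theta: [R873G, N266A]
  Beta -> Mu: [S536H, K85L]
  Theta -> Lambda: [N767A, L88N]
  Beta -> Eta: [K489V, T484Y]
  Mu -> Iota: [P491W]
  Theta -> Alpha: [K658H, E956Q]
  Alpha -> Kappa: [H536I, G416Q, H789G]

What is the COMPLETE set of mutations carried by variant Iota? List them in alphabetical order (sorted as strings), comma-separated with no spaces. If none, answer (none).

At Beta: gained [] -> total []
At Mu: gained ['S536H', 'K85L'] -> total ['K85L', 'S536H']
At Iota: gained ['P491W'] -> total ['K85L', 'P491W', 'S536H']

Answer: K85L,P491W,S536H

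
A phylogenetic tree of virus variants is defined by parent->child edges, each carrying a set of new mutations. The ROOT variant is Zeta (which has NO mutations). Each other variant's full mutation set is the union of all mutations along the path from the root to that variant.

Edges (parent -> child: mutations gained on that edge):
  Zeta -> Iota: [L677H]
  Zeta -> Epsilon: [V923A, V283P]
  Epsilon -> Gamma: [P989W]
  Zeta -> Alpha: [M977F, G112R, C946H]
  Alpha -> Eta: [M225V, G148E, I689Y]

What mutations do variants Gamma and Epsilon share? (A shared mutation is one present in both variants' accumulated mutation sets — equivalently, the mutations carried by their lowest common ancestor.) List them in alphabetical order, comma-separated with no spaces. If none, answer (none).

Accumulating mutations along path to Gamma:
  At Zeta: gained [] -> total []
  At Epsilon: gained ['V923A', 'V283P'] -> total ['V283P', 'V923A']
  At Gamma: gained ['P989W'] -> total ['P989W', 'V283P', 'V923A']
Mutations(Gamma) = ['P989W', 'V283P', 'V923A']
Accumulating mutations along path to Epsilon:
  At Zeta: gained [] -> total []
  At Epsilon: gained ['V923A', 'V283P'] -> total ['V283P', 'V923A']
Mutations(Epsilon) = ['V283P', 'V923A']
Intersection: ['P989W', 'V283P', 'V923A'] ∩ ['V283P', 'V923A'] = ['V283P', 'V923A']

Answer: V283P,V923A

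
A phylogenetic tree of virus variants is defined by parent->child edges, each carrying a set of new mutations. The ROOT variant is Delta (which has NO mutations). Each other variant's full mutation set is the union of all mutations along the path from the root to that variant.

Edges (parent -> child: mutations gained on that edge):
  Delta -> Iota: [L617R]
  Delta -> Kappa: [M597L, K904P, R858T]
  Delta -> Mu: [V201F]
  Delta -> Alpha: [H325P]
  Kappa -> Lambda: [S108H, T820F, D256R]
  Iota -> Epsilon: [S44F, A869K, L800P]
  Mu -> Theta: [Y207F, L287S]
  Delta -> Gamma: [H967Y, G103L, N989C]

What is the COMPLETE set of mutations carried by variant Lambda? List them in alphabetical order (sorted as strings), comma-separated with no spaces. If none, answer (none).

Answer: D256R,K904P,M597L,R858T,S108H,T820F

Derivation:
At Delta: gained [] -> total []
At Kappa: gained ['M597L', 'K904P', 'R858T'] -> total ['K904P', 'M597L', 'R858T']
At Lambda: gained ['S108H', 'T820F', 'D256R'] -> total ['D256R', 'K904P', 'M597L', 'R858T', 'S108H', 'T820F']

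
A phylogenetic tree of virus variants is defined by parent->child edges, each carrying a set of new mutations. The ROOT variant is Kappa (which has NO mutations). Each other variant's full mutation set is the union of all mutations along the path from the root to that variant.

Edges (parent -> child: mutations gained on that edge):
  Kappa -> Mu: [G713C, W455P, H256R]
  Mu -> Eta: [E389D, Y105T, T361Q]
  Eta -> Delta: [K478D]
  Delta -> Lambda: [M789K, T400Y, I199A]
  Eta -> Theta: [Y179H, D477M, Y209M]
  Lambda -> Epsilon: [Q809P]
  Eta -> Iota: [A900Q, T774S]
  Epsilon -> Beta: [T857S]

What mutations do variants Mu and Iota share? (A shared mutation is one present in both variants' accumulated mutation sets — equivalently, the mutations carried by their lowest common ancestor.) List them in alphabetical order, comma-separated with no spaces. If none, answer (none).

Accumulating mutations along path to Mu:
  At Kappa: gained [] -> total []
  At Mu: gained ['G713C', 'W455P', 'H256R'] -> total ['G713C', 'H256R', 'W455P']
Mutations(Mu) = ['G713C', 'H256R', 'W455P']
Accumulating mutations along path to Iota:
  At Kappa: gained [] -> total []
  At Mu: gained ['G713C', 'W455P', 'H256R'] -> total ['G713C', 'H256R', 'W455P']
  At Eta: gained ['E389D', 'Y105T', 'T361Q'] -> total ['E389D', 'G713C', 'H256R', 'T361Q', 'W455P', 'Y105T']
  At Iota: gained ['A900Q', 'T774S'] -> total ['A900Q', 'E389D', 'G713C', 'H256R', 'T361Q', 'T774S', 'W455P', 'Y105T']
Mutations(Iota) = ['A900Q', 'E389D', 'G713C', 'H256R', 'T361Q', 'T774S', 'W455P', 'Y105T']
Intersection: ['G713C', 'H256R', 'W455P'] ∩ ['A900Q', 'E389D', 'G713C', 'H256R', 'T361Q', 'T774S', 'W455P', 'Y105T'] = ['G713C', 'H256R', 'W455P']

Answer: G713C,H256R,W455P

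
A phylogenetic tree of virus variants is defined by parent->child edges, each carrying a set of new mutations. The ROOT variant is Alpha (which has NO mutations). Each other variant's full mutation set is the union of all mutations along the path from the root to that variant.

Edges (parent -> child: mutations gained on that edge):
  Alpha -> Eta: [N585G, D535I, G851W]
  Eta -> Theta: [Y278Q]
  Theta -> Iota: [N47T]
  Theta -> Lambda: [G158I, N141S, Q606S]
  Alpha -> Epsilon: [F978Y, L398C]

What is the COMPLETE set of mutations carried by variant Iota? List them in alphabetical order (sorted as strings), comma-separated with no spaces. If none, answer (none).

Answer: D535I,G851W,N47T,N585G,Y278Q

Derivation:
At Alpha: gained [] -> total []
At Eta: gained ['N585G', 'D535I', 'G851W'] -> total ['D535I', 'G851W', 'N585G']
At Theta: gained ['Y278Q'] -> total ['D535I', 'G851W', 'N585G', 'Y278Q']
At Iota: gained ['N47T'] -> total ['D535I', 'G851W', 'N47T', 'N585G', 'Y278Q']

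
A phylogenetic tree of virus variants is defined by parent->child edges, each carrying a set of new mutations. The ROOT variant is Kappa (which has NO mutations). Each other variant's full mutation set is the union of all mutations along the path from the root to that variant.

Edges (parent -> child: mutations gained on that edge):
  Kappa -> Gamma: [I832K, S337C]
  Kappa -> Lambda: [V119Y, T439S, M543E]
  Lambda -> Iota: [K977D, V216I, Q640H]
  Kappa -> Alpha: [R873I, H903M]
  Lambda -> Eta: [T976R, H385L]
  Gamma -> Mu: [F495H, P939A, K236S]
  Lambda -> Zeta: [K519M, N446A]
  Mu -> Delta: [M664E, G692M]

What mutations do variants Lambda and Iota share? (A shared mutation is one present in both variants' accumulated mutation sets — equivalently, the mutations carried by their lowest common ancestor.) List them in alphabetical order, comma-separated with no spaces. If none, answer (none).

Accumulating mutations along path to Lambda:
  At Kappa: gained [] -> total []
  At Lambda: gained ['V119Y', 'T439S', 'M543E'] -> total ['M543E', 'T439S', 'V119Y']
Mutations(Lambda) = ['M543E', 'T439S', 'V119Y']
Accumulating mutations along path to Iota:
  At Kappa: gained [] -> total []
  At Lambda: gained ['V119Y', 'T439S', 'M543E'] -> total ['M543E', 'T439S', 'V119Y']
  At Iota: gained ['K977D', 'V216I', 'Q640H'] -> total ['K977D', 'M543E', 'Q640H', 'T439S', 'V119Y', 'V216I']
Mutations(Iota) = ['K977D', 'M543E', 'Q640H', 'T439S', 'V119Y', 'V216I']
Intersection: ['M543E', 'T439S', 'V119Y'] ∩ ['K977D', 'M543E', 'Q640H', 'T439S', 'V119Y', 'V216I'] = ['M543E', 'T439S', 'V119Y']

Answer: M543E,T439S,V119Y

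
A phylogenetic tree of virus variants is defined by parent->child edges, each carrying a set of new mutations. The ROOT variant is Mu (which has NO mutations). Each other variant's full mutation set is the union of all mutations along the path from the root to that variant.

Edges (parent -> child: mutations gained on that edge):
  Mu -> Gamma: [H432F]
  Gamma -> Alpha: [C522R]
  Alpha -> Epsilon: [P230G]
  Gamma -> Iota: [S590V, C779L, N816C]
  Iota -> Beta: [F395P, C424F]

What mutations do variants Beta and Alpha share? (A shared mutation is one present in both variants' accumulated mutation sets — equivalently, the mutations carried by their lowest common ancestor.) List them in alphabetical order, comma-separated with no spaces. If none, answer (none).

Accumulating mutations along path to Beta:
  At Mu: gained [] -> total []
  At Gamma: gained ['H432F'] -> total ['H432F']
  At Iota: gained ['S590V', 'C779L', 'N816C'] -> total ['C779L', 'H432F', 'N816C', 'S590V']
  At Beta: gained ['F395P', 'C424F'] -> total ['C424F', 'C779L', 'F395P', 'H432F', 'N816C', 'S590V']
Mutations(Beta) = ['C424F', 'C779L', 'F395P', 'H432F', 'N816C', 'S590V']
Accumulating mutations along path to Alpha:
  At Mu: gained [] -> total []
  At Gamma: gained ['H432F'] -> total ['H432F']
  At Alpha: gained ['C522R'] -> total ['C522R', 'H432F']
Mutations(Alpha) = ['C522R', 'H432F']
Intersection: ['C424F', 'C779L', 'F395P', 'H432F', 'N816C', 'S590V'] ∩ ['C522R', 'H432F'] = ['H432F']

Answer: H432F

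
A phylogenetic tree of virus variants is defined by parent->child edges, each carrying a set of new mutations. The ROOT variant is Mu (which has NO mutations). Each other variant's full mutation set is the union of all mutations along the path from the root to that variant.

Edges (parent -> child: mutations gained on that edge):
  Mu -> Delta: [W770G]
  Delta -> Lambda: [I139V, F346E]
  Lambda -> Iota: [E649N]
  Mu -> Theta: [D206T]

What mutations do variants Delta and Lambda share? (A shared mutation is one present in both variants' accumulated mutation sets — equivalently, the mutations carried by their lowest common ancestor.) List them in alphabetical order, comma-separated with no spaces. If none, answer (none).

Answer: W770G

Derivation:
Accumulating mutations along path to Delta:
  At Mu: gained [] -> total []
  At Delta: gained ['W770G'] -> total ['W770G']
Mutations(Delta) = ['W770G']
Accumulating mutations along path to Lambda:
  At Mu: gained [] -> total []
  At Delta: gained ['W770G'] -> total ['W770G']
  At Lambda: gained ['I139V', 'F346E'] -> total ['F346E', 'I139V', 'W770G']
Mutations(Lambda) = ['F346E', 'I139V', 'W770G']
Intersection: ['W770G'] ∩ ['F346E', 'I139V', 'W770G'] = ['W770G']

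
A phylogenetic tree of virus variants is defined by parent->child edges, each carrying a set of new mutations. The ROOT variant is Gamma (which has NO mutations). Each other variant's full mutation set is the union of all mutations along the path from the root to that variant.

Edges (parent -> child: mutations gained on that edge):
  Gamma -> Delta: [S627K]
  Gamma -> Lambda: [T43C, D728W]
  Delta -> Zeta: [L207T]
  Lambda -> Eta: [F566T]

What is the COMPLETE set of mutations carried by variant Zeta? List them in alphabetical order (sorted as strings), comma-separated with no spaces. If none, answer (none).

Answer: L207T,S627K

Derivation:
At Gamma: gained [] -> total []
At Delta: gained ['S627K'] -> total ['S627K']
At Zeta: gained ['L207T'] -> total ['L207T', 'S627K']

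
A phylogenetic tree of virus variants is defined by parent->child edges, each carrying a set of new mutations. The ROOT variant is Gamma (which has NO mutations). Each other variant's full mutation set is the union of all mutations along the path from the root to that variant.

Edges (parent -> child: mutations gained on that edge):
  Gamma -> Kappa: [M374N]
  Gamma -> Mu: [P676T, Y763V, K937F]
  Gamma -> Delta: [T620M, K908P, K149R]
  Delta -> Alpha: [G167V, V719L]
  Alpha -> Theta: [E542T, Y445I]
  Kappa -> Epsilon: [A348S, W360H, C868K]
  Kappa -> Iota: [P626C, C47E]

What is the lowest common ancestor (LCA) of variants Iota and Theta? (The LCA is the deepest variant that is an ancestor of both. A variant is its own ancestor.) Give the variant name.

Answer: Gamma

Derivation:
Path from root to Iota: Gamma -> Kappa -> Iota
  ancestors of Iota: {Gamma, Kappa, Iota}
Path from root to Theta: Gamma -> Delta -> Alpha -> Theta
  ancestors of Theta: {Gamma, Delta, Alpha, Theta}
Common ancestors: {Gamma}
Walk up from Theta: Theta (not in ancestors of Iota), Alpha (not in ancestors of Iota), Delta (not in ancestors of Iota), Gamma (in ancestors of Iota)
Deepest common ancestor (LCA) = Gamma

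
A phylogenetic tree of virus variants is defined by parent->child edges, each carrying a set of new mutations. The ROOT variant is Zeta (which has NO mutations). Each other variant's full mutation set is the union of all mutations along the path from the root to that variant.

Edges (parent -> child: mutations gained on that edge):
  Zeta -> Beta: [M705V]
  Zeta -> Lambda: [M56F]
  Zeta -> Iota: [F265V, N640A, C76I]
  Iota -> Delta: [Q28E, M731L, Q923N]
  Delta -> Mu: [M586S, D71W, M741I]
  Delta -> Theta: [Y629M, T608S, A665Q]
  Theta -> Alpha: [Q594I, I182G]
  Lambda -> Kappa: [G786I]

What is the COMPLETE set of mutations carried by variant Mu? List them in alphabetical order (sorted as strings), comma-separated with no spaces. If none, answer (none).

At Zeta: gained [] -> total []
At Iota: gained ['F265V', 'N640A', 'C76I'] -> total ['C76I', 'F265V', 'N640A']
At Delta: gained ['Q28E', 'M731L', 'Q923N'] -> total ['C76I', 'F265V', 'M731L', 'N640A', 'Q28E', 'Q923N']
At Mu: gained ['M586S', 'D71W', 'M741I'] -> total ['C76I', 'D71W', 'F265V', 'M586S', 'M731L', 'M741I', 'N640A', 'Q28E', 'Q923N']

Answer: C76I,D71W,F265V,M586S,M731L,M741I,N640A,Q28E,Q923N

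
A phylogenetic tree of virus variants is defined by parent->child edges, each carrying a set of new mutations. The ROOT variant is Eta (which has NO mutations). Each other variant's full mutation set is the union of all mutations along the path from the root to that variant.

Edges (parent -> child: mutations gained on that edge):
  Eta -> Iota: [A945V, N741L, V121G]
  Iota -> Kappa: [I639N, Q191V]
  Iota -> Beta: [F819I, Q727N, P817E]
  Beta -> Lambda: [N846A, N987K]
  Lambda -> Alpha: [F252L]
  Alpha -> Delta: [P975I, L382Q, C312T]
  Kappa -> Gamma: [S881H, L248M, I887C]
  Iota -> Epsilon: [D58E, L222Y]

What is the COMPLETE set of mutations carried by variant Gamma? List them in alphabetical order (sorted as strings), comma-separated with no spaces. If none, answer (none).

At Eta: gained [] -> total []
At Iota: gained ['A945V', 'N741L', 'V121G'] -> total ['A945V', 'N741L', 'V121G']
At Kappa: gained ['I639N', 'Q191V'] -> total ['A945V', 'I639N', 'N741L', 'Q191V', 'V121G']
At Gamma: gained ['S881H', 'L248M', 'I887C'] -> total ['A945V', 'I639N', 'I887C', 'L248M', 'N741L', 'Q191V', 'S881H', 'V121G']

Answer: A945V,I639N,I887C,L248M,N741L,Q191V,S881H,V121G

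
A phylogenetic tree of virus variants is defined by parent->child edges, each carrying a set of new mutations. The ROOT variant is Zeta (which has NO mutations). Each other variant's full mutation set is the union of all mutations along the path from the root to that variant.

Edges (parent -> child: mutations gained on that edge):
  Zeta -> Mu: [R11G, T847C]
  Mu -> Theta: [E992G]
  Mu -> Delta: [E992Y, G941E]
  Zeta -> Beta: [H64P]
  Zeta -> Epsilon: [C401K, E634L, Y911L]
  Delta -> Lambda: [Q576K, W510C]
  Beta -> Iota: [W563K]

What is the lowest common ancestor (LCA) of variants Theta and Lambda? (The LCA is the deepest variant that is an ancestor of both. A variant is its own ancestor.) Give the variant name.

Answer: Mu

Derivation:
Path from root to Theta: Zeta -> Mu -> Theta
  ancestors of Theta: {Zeta, Mu, Theta}
Path from root to Lambda: Zeta -> Mu -> Delta -> Lambda
  ancestors of Lambda: {Zeta, Mu, Delta, Lambda}
Common ancestors: {Zeta, Mu}
Walk up from Lambda: Lambda (not in ancestors of Theta), Delta (not in ancestors of Theta), Mu (in ancestors of Theta), Zeta (in ancestors of Theta)
Deepest common ancestor (LCA) = Mu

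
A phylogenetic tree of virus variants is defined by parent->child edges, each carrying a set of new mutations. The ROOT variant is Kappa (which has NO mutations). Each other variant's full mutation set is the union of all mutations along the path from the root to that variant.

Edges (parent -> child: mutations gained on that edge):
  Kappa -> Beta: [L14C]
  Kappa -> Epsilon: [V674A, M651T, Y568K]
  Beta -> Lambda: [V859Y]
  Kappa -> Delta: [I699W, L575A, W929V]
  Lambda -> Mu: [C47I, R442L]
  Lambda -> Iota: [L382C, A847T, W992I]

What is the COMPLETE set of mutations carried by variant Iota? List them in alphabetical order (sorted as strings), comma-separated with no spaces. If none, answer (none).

Answer: A847T,L14C,L382C,V859Y,W992I

Derivation:
At Kappa: gained [] -> total []
At Beta: gained ['L14C'] -> total ['L14C']
At Lambda: gained ['V859Y'] -> total ['L14C', 'V859Y']
At Iota: gained ['L382C', 'A847T', 'W992I'] -> total ['A847T', 'L14C', 'L382C', 'V859Y', 'W992I']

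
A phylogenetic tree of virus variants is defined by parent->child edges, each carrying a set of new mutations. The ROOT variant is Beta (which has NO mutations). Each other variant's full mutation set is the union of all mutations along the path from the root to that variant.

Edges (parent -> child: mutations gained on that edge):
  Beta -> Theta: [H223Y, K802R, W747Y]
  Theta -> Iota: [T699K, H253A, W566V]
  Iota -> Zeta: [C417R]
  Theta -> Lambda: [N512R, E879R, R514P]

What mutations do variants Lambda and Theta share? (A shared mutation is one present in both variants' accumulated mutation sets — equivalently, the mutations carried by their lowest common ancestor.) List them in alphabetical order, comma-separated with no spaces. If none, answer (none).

Answer: H223Y,K802R,W747Y

Derivation:
Accumulating mutations along path to Lambda:
  At Beta: gained [] -> total []
  At Theta: gained ['H223Y', 'K802R', 'W747Y'] -> total ['H223Y', 'K802R', 'W747Y']
  At Lambda: gained ['N512R', 'E879R', 'R514P'] -> total ['E879R', 'H223Y', 'K802R', 'N512R', 'R514P', 'W747Y']
Mutations(Lambda) = ['E879R', 'H223Y', 'K802R', 'N512R', 'R514P', 'W747Y']
Accumulating mutations along path to Theta:
  At Beta: gained [] -> total []
  At Theta: gained ['H223Y', 'K802R', 'W747Y'] -> total ['H223Y', 'K802R', 'W747Y']
Mutations(Theta) = ['H223Y', 'K802R', 'W747Y']
Intersection: ['E879R', 'H223Y', 'K802R', 'N512R', 'R514P', 'W747Y'] ∩ ['H223Y', 'K802R', 'W747Y'] = ['H223Y', 'K802R', 'W747Y']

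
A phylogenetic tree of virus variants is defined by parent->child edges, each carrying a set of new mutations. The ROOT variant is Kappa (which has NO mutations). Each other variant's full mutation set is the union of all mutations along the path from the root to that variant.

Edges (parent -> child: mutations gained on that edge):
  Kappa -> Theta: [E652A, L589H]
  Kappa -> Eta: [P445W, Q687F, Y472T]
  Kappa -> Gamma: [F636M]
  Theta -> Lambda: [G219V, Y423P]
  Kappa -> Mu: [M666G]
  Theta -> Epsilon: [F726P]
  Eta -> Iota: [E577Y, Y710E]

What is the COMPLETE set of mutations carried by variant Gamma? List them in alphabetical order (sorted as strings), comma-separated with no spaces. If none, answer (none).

Answer: F636M

Derivation:
At Kappa: gained [] -> total []
At Gamma: gained ['F636M'] -> total ['F636M']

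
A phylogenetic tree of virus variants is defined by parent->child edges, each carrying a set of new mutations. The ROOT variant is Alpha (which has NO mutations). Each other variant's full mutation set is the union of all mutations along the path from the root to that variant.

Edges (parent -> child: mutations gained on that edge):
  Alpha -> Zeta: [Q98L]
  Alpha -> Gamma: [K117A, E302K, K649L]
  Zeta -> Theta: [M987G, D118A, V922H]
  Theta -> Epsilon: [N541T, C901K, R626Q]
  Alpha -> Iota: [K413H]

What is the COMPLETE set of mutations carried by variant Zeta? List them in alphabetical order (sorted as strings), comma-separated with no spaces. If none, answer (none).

At Alpha: gained [] -> total []
At Zeta: gained ['Q98L'] -> total ['Q98L']

Answer: Q98L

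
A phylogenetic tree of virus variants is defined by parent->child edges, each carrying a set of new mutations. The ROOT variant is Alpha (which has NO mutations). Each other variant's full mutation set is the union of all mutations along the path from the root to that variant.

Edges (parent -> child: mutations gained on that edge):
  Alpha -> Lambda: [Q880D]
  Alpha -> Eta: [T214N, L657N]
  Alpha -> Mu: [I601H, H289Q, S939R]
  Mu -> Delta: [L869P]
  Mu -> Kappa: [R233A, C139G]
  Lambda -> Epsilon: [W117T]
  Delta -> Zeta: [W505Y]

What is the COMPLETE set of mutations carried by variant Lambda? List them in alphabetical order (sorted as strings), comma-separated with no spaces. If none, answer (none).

At Alpha: gained [] -> total []
At Lambda: gained ['Q880D'] -> total ['Q880D']

Answer: Q880D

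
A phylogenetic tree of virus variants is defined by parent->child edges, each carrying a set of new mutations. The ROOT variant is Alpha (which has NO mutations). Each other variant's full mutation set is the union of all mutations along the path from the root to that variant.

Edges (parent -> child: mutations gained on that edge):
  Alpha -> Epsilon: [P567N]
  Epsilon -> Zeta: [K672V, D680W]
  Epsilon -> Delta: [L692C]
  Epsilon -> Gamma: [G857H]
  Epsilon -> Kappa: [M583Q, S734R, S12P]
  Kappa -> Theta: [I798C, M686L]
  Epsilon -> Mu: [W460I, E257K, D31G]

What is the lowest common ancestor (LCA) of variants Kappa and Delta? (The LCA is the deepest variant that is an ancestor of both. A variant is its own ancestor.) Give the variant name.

Path from root to Kappa: Alpha -> Epsilon -> Kappa
  ancestors of Kappa: {Alpha, Epsilon, Kappa}
Path from root to Delta: Alpha -> Epsilon -> Delta
  ancestors of Delta: {Alpha, Epsilon, Delta}
Common ancestors: {Alpha, Epsilon}
Walk up from Delta: Delta (not in ancestors of Kappa), Epsilon (in ancestors of Kappa), Alpha (in ancestors of Kappa)
Deepest common ancestor (LCA) = Epsilon

Answer: Epsilon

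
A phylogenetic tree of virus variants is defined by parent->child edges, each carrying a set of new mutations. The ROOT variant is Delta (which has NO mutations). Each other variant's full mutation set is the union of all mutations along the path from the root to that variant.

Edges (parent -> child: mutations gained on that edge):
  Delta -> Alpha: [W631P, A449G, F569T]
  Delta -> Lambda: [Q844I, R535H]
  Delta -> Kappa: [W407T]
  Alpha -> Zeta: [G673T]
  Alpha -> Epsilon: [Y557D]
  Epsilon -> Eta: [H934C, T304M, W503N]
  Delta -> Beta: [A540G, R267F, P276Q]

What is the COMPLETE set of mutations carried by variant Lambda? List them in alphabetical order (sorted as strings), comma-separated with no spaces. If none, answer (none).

Answer: Q844I,R535H

Derivation:
At Delta: gained [] -> total []
At Lambda: gained ['Q844I', 'R535H'] -> total ['Q844I', 'R535H']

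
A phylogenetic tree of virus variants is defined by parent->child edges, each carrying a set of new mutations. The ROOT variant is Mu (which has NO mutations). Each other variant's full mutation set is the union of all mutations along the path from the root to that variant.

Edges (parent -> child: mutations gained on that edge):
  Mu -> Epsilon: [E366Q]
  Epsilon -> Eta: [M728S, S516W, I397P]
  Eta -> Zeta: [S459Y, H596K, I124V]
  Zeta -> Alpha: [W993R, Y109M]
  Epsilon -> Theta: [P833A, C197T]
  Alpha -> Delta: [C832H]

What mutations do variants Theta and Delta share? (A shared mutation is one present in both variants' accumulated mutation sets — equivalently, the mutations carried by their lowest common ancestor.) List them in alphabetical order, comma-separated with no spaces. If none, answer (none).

Answer: E366Q

Derivation:
Accumulating mutations along path to Theta:
  At Mu: gained [] -> total []
  At Epsilon: gained ['E366Q'] -> total ['E366Q']
  At Theta: gained ['P833A', 'C197T'] -> total ['C197T', 'E366Q', 'P833A']
Mutations(Theta) = ['C197T', 'E366Q', 'P833A']
Accumulating mutations along path to Delta:
  At Mu: gained [] -> total []
  At Epsilon: gained ['E366Q'] -> total ['E366Q']
  At Eta: gained ['M728S', 'S516W', 'I397P'] -> total ['E366Q', 'I397P', 'M728S', 'S516W']
  At Zeta: gained ['S459Y', 'H596K', 'I124V'] -> total ['E366Q', 'H596K', 'I124V', 'I397P', 'M728S', 'S459Y', 'S516W']
  At Alpha: gained ['W993R', 'Y109M'] -> total ['E366Q', 'H596K', 'I124V', 'I397P', 'M728S', 'S459Y', 'S516W', 'W993R', 'Y109M']
  At Delta: gained ['C832H'] -> total ['C832H', 'E366Q', 'H596K', 'I124V', 'I397P', 'M728S', 'S459Y', 'S516W', 'W993R', 'Y109M']
Mutations(Delta) = ['C832H', 'E366Q', 'H596K', 'I124V', 'I397P', 'M728S', 'S459Y', 'S516W', 'W993R', 'Y109M']
Intersection: ['C197T', 'E366Q', 'P833A'] ∩ ['C832H', 'E366Q', 'H596K', 'I124V', 'I397P', 'M728S', 'S459Y', 'S516W', 'W993R', 'Y109M'] = ['E366Q']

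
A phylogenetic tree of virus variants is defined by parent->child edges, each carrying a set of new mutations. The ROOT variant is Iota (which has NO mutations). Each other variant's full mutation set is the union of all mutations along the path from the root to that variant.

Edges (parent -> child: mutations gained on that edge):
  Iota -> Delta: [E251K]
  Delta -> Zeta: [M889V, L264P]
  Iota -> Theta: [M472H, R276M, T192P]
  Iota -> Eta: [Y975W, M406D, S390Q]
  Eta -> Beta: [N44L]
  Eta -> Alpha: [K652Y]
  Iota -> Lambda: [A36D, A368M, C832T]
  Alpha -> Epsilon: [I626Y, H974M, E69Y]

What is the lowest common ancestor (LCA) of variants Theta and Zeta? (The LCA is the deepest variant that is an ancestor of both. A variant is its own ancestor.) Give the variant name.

Answer: Iota

Derivation:
Path from root to Theta: Iota -> Theta
  ancestors of Theta: {Iota, Theta}
Path from root to Zeta: Iota -> Delta -> Zeta
  ancestors of Zeta: {Iota, Delta, Zeta}
Common ancestors: {Iota}
Walk up from Zeta: Zeta (not in ancestors of Theta), Delta (not in ancestors of Theta), Iota (in ancestors of Theta)
Deepest common ancestor (LCA) = Iota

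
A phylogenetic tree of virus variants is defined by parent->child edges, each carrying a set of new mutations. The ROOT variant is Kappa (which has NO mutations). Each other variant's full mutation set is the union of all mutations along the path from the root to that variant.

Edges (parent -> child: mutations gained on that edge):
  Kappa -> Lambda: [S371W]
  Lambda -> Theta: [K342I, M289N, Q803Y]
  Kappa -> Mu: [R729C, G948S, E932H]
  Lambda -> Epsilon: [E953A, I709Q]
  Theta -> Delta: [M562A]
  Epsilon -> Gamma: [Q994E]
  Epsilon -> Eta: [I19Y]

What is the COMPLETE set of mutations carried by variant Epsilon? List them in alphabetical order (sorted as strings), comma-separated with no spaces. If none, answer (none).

At Kappa: gained [] -> total []
At Lambda: gained ['S371W'] -> total ['S371W']
At Epsilon: gained ['E953A', 'I709Q'] -> total ['E953A', 'I709Q', 'S371W']

Answer: E953A,I709Q,S371W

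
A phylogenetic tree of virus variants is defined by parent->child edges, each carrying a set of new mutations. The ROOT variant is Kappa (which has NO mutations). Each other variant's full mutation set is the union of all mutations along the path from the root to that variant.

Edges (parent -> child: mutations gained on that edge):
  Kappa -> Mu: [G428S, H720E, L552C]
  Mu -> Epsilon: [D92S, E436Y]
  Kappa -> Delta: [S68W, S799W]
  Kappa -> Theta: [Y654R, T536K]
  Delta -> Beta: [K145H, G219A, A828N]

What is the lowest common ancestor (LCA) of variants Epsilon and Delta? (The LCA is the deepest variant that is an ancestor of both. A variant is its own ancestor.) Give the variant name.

Path from root to Epsilon: Kappa -> Mu -> Epsilon
  ancestors of Epsilon: {Kappa, Mu, Epsilon}
Path from root to Delta: Kappa -> Delta
  ancestors of Delta: {Kappa, Delta}
Common ancestors: {Kappa}
Walk up from Delta: Delta (not in ancestors of Epsilon), Kappa (in ancestors of Epsilon)
Deepest common ancestor (LCA) = Kappa

Answer: Kappa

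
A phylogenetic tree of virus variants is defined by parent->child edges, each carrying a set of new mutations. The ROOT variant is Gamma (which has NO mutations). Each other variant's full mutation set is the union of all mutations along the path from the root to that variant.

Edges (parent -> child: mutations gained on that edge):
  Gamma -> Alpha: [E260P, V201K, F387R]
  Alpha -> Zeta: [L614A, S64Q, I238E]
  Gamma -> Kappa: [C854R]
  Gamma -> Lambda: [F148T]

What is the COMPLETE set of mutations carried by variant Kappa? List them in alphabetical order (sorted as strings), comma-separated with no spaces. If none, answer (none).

Answer: C854R

Derivation:
At Gamma: gained [] -> total []
At Kappa: gained ['C854R'] -> total ['C854R']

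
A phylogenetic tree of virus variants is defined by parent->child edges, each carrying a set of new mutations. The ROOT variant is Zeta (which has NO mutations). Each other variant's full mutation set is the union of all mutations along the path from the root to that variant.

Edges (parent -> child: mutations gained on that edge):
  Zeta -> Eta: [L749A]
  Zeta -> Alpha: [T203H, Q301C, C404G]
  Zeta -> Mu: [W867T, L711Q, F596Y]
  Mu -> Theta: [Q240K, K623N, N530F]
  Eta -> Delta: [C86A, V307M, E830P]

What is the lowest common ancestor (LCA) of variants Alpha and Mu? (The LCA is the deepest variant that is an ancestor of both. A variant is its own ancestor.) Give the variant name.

Answer: Zeta

Derivation:
Path from root to Alpha: Zeta -> Alpha
  ancestors of Alpha: {Zeta, Alpha}
Path from root to Mu: Zeta -> Mu
  ancestors of Mu: {Zeta, Mu}
Common ancestors: {Zeta}
Walk up from Mu: Mu (not in ancestors of Alpha), Zeta (in ancestors of Alpha)
Deepest common ancestor (LCA) = Zeta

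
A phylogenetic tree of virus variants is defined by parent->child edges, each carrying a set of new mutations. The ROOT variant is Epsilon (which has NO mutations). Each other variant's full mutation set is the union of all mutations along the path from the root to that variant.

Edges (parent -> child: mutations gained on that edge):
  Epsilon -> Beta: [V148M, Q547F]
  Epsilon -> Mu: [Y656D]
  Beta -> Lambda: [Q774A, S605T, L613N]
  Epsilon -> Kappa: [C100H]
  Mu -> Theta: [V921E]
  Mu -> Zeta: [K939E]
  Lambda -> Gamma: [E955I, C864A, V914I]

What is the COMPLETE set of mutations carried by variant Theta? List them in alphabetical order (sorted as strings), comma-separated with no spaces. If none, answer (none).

At Epsilon: gained [] -> total []
At Mu: gained ['Y656D'] -> total ['Y656D']
At Theta: gained ['V921E'] -> total ['V921E', 'Y656D']

Answer: V921E,Y656D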